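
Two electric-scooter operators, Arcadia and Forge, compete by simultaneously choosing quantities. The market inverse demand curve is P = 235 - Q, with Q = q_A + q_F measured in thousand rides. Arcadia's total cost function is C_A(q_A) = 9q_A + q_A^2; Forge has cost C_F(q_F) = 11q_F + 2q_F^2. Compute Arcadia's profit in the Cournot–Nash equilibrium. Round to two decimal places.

4844.70

Arcadia's profit: π_A = (235 - Q)q_A - (9q_A + q_A²). Setting ∂π_A/∂q_A = 0: 226 - 4q_A - (q_F) = 0.
Forge's profit: π_F = (235 - Q)q_F - (11q_F + 2q_F²). Setting ∂π_F/∂q_F = 0: 224 - 6q_F - (q_A) = 0.
So q_A = (226 - q_F)/4 and q_F = (224 - q_A)/6.
Substituting one into the other gives q_A = 1132/23 and q_F = 670/23.
Price P = 235 - 1802/23 = 156.6522.
Arcadia's profit: 156.6522·(1132/23) - 9·(1132/23) - (1132/23)² = 4844.7032.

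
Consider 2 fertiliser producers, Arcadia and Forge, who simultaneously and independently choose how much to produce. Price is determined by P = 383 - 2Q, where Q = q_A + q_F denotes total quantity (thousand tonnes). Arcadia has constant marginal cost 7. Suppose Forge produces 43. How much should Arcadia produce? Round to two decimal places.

72.50

With the rival's output fixed at 43, Arcadia's profit is π_A = (383 - 2·43 - 2q_A)q_A - (7q_A) = (297 - 2q_A)q_A - (7q_A).
∂π_A/∂q_A = 290 - 4q_A = 0, so q_A = 145/2.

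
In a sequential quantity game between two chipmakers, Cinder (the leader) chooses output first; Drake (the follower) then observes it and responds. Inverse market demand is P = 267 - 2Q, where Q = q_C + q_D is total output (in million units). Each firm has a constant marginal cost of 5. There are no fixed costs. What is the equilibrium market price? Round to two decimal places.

Solve by backward induction. Given q_C, the follower Drake maximises π_D = (267 - 2q_C - 2q_D)q_D - 5q_D.
Follower FOC: 262 - 2q_C - 4q_D = 0, so q_D(q_C) = (262 - 2q_C)/4.
The leader anticipates this reaction. Substituting into P = 267 - 2Q gives P = 136 - q_C, so π_C = (136 - q_C)q_C - 5q_C.
Leader FOC: 131 - 2q_C = 0, so q_C = 131/2.
Then q_D = (262 - 2·(131/2))/4 = 131/4.
Total output Q = 393/4, so price P = 267 - 2·(393/4) = 141/2.

70.50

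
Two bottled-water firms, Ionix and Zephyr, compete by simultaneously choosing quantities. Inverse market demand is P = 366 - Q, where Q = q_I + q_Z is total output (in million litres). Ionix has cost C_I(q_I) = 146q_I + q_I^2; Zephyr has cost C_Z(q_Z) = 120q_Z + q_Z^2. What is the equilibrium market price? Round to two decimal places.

Ionix's profit: π_I = (366 - Q)q_I - (146q_I + q_I²). Setting ∂π_I/∂q_I = 0: 220 - 4q_I - (q_Z) = 0.
Zephyr's profit: π_Z = (366 - Q)q_Z - (120q_Z + q_Z²). Setting ∂π_Z/∂q_Z = 0: 246 - 4q_Z - (q_I) = 0.
So q_I = (220 - q_Z)/4 and q_Z = (246 - q_I)/4.
Substituting one into the other gives q_I = 634/15 and q_Z = 764/15.
Total output Q = 466/5, so price P = 366 - 466/5 = 1364/5.

272.80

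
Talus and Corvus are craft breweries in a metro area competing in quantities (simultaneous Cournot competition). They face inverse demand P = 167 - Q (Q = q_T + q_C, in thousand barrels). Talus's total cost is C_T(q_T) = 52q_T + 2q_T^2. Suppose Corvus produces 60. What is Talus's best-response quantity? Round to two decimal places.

9.17

With the rival's output fixed at 60, Talus's profit is π_T = (167 - 60 - q_T)q_T - (52q_T + 2q_T²) = (107 - q_T)q_T - (52q_T + 2q_T²).
∂π_T/∂q_T = 55 - 6q_T = 0, so q_T = 55/6.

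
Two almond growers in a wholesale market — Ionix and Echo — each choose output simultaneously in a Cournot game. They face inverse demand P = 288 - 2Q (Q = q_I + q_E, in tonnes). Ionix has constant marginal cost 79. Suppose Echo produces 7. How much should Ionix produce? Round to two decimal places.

48.75

With the rival's output fixed at 7, Ionix's profit is π_I = (288 - 2·7 - 2q_I)q_I - (79q_I) = (274 - 2q_I)q_I - (79q_I).
∂π_I/∂q_I = 195 - 4q_I = 0, so q_I = 195/4.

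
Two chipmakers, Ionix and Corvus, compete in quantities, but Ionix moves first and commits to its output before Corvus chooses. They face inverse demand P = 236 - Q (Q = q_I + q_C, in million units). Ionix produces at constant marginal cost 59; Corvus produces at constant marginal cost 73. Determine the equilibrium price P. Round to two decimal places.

The follower Corvus best-responds to any q_I: π_C = (236 - Q)q_C - 73q_C.
Follower FOC: 163 - q_I - 2q_C = 0, so q_C(q_I) = (163 - q_I)/2.
Ionix substitutes q_C(q_I) into its own profit: π_I = q_I(236 - q_I - (163 - q_I)/2) - 59q_I = (309/2 - (1/2)q_I)q_I - 59q_I.
The leader's first-order condition 191/2 - q_I = 0 yields q_I = 191/2.
Then q_C = (163 - 191/2)/2 = 135/4.
Total output Q = 517/4, so price P = 236 - 517/4 = 427/4.

106.75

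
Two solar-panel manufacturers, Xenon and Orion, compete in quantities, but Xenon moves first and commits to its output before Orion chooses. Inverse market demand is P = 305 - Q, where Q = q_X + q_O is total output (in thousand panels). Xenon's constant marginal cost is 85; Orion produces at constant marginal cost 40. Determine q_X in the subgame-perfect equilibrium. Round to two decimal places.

The follower Orion best-responds to any q_X: π_O = (305 - Q)q_O - 40q_O.
∂π_O/∂q_O = 265 - q_X - 2q_O = 0 gives the reaction function q_O = (265 - q_X)/2.
The leader anticipates this reaction. Substituting into P = 305 - Q gives P = 345/2 - (1/2)q_X, so π_X = (345/2 - (1/2)q_X)q_X - 85q_X.
The leader's first-order condition 175/2 - q_X = 0 yields q_X = 175/2.
Then q_O = (265 - 175/2)/2 = 355/4.

87.50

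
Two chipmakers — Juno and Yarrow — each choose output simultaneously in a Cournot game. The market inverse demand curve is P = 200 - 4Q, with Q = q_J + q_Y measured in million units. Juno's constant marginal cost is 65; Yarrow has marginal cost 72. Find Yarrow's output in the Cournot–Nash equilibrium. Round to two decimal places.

10.08

Juno's profit: π_J = (200 - 4Q)q_J - (65q_J). Setting ∂π_J/∂q_J = 0: 135 - 8q_J - 4(q_Y) = 0.
Yarrow's first-order condition: 128 - 8q_Y - 4(q_J) = 0.
So q_J = (135 - 4q_Y)/8 and q_Y = (128 - 4q_J)/8.
Solving the pair: q_J = 71/6, q_Y = 121/12.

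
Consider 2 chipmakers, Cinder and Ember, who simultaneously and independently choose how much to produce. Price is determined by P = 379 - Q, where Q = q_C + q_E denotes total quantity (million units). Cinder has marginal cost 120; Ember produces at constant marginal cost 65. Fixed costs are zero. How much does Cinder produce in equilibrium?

68

Cinder's profit: π_C = (379 - Q)q_C - (120q_C). Setting ∂π_C/∂q_C = 0: 259 - 2q_C - (q_E) = 0.
Ember's first-order condition: 314 - 2q_E - (q_C) = 0.
Best responses: q_C = (259 - q_E)/2, q_E = (314 - q_C)/2.
Substituting one into the other gives q_C = 68 and q_E = 123.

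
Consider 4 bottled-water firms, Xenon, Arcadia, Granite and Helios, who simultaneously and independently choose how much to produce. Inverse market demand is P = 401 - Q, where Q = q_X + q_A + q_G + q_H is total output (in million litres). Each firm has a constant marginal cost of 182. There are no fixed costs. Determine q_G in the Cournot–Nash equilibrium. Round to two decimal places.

43.80

A representative firm's profit is π_i = q_i(401 - Q) - 182q_i.
First-order condition (treating rivals' output as given): 219 - 2q_i - Σ_{j≠i} q_j = 0.
By symmetry each firm produces the same amount; substituting Σ_{j≠i} q_j = 3q_i yields q_i = 219/5.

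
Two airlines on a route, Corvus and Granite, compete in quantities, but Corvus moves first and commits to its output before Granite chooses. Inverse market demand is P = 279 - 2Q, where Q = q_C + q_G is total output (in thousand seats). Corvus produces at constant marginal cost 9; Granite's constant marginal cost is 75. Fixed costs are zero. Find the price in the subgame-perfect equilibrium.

93

The follower Granite best-responds to any q_C: π_G = (279 - 2Q)q_G - 75q_G.
∂π_G/∂q_G = 204 - 2q_C - 4q_G = 0 gives the reaction function q_G = (204 - 2q_C)/4.
Corvus substitutes q_G(q_C) into its own profit: π_C = q_C(279 - 2q_C - (204 - 2q_C)/2) - 9q_C = (177 - q_C)q_C - 9q_C.
Leader FOC: 168 - 2q_C = 0, so q_C = 84.
Then q_G = (204 - 2·84)/4 = 9.
Total output Q = 93, so price P = 279 - 2·93 = 93.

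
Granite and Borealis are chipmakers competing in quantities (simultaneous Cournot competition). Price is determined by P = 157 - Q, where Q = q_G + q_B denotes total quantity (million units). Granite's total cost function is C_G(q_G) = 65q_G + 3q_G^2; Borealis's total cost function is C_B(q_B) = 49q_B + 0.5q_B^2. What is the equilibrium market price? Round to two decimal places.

Granite's profit: π_G = (157 - Q)q_G - (65q_G + 3q_G²). Setting ∂π_G/∂q_G = 0: 92 - 8q_G - (q_B) = 0.
Borealis's profit: π_B = (157 - Q)q_B - (49q_B + (1/2)q_B²). Setting ∂π_B/∂q_B = 0: 108 - 3q_B - (q_G) = 0.
So q_G = (92 - q_B)/8 and q_B = (108 - q_G)/3.
Substituting one into the other gives q_G = 168/23 and q_B = 772/23.
Total output Q = 940/23, so price P = 157 - 940/23 = 116.1304.

116.13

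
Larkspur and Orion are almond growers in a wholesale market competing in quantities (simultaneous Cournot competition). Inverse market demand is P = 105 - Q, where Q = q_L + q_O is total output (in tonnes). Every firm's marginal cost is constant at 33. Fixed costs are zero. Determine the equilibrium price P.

57

A representative firm's profit is π_i = q_i(105 - Q) - 33q_i.
First-order condition (treating rivals' output as given): 72 - 2q_i - q_j = 0.
With identical firms every q_j equals q_i, so q_j = q_i and 72 = 3q_i, giving q_i = 24.
Total output Q = 48, so price P = 105 - 48 = 57.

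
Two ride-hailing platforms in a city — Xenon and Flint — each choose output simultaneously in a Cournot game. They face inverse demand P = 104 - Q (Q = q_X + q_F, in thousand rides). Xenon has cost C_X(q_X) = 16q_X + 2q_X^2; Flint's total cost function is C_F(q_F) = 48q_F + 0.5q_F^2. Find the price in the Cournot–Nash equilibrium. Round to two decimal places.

77.18

Xenon's profit: π_X = (104 - Q)q_X - (16q_X + 2q_X²). Setting ∂π_X/∂q_X = 0: 88 - 6q_X - (q_F) = 0.
Flint's first-order condition: 56 - 3q_F - (q_X) = 0.
Best responses: q_X = (88 - q_F)/6, q_F = (56 - q_X)/3.
Substituting one into the other gives q_X = 208/17 and q_F = 248/17.
Total output Q = 456/17, so price P = 104 - 456/17 = 1312/17.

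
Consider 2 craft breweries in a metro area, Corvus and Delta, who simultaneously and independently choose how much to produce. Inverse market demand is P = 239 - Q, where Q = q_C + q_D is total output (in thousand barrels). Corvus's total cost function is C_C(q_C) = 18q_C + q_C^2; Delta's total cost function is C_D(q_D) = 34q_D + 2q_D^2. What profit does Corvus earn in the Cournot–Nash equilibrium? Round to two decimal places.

Corvus's profit: π_C = (239 - Q)q_C - (18q_C + q_C²). Setting ∂π_C/∂q_C = 0: 221 - 4q_C - (q_D) = 0.
Delta's profit: π_D = (239 - Q)q_D - (34q_D + 2q_D²). Setting ∂π_D/∂q_D = 0: 205 - 6q_D - (q_C) = 0.
Rearranging gives the reaction functions q_C = (221 - q_D)/4 and q_D = (205 - q_C)/6.
Substituting one into the other gives q_C = 1121/23 and q_D = 599/23.
Price P = 239 - 1720/23 = 164.2174.
Corvus's profit: 164.2174·(1121/23) - 18·(1121/23) - (1121/23)² = 4751.0057.

4751.01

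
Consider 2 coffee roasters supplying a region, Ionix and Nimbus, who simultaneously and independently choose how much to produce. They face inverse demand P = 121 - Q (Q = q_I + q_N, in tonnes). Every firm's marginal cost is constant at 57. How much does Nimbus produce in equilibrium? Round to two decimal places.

21.33

Each firm earns π_i = (121 - Q)q_i - 57q_i.
Setting ∂π_i/∂q_i = 0 with rivals' quantities fixed: 64 - 2q_i - q_j = 0.
With identical firms every q_j equals q_i, so q_j = q_i and 64 = 3q_i, giving q_i = 64/3.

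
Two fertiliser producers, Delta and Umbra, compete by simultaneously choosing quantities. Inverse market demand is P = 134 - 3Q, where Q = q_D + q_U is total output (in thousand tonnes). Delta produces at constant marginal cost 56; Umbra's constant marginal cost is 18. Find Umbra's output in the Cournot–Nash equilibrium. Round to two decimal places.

17.11

Delta's profit: π_D = (134 - 3Q)q_D - (56q_D). Setting ∂π_D/∂q_D = 0: 78 - 6q_D - 3(q_U) = 0.
Umbra's first-order condition: 116 - 6q_U - 3(q_D) = 0.
Rearranging gives the reaction functions q_D = (78 - 3q_U)/6 and q_U = (116 - 3q_D)/6.
Substituting one into the other gives q_D = 40/9 and q_U = 154/9.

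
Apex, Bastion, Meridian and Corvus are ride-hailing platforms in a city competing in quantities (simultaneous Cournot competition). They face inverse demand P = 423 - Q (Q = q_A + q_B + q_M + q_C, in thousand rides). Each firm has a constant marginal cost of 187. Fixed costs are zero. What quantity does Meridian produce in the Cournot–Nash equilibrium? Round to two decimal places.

Each firm earns π_i = (423 - Q)q_i - 187q_i.
First-order condition (treating rivals' output as given): 236 - 2q_i - Σ_{j≠i} q_j = 0.
With identical firms every q_j equals q_i, so Σ_{j≠i} q_j = 3q_i and 236 = 5q_i, giving q_i = 236/5.

47.20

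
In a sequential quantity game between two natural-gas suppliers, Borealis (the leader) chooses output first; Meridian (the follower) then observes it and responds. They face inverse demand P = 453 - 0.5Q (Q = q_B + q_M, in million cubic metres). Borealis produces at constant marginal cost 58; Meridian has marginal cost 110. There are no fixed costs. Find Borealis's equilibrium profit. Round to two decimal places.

The follower Meridian best-responds to any q_B: π_M = (453 - 0.5Q)q_M - 110q_M.
Follower FOC: 343 - (1/2)q_B - q_M = 0, so q_M(q_B) = (343 - (1/2)q_B).
The leader anticipates this reaction. Substituting into P = 453 - 0.5Q gives P = 563/2 - (1/4)q_B, so π_B = (563/2 - (1/4)q_B)q_B - 58q_B.
Maximising: ∂π_B/∂q_B = 447/2 - (1/2)q_B = 0, giving q_B = 447.
Then q_M = (343 - (1/2)·447) = 239/2.
Price P = 453 - (1/2)·(1133/2) = 679/4.
Borealis's profit: (679/4 - 58)·447 = 49952.2500.

49952.25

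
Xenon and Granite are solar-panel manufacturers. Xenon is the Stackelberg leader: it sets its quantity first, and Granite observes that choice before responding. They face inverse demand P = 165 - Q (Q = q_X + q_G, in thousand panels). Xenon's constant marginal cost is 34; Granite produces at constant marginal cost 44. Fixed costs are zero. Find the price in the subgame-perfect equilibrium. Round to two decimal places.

69.25

Solve by backward induction. Given q_X, the follower Granite maximises π_G = (165 - q_X - q_G)q_G - 44q_G.
Follower FOC: 121 - q_X - 2q_G = 0, so q_G(q_X) = (121 - q_X)/2.
The leader anticipates this reaction. Substituting into P = 165 - Q gives P = 209/2 - (1/2)q_X, so π_X = (209/2 - (1/2)q_X)q_X - 34q_X.
Maximising: ∂π_X/∂q_X = 141/2 - q_X = 0, giving q_X = 141/2.
Then q_G = (121 - 141/2)/2 = 101/4.
Total output Q = 383/4, so price P = 165 - 383/4 = 277/4.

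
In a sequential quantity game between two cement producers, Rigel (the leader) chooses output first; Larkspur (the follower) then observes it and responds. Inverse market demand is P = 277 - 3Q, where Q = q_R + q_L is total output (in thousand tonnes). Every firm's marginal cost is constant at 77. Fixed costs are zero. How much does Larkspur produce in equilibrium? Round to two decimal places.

The follower Larkspur best-responds to any q_R: π_L = (277 - 3Q)q_L - 77q_L.
∂π_L/∂q_L = 200 - 3q_R - 6q_L = 0 gives the reaction function q_L = (200 - 3q_R)/6.
Rigel substitutes q_L(q_R) into its own profit: π_R = q_R(277 - 3q_R - (200 - 3q_R)/2) - 77q_R = (177 - (3/2)q_R)q_R - 77q_R.
Maximising: ∂π_R/∂q_R = 100 - 3q_R = 0, giving q_R = 100/3.
Then q_L = (200 - 3·(100/3))/6 = 50/3.

16.67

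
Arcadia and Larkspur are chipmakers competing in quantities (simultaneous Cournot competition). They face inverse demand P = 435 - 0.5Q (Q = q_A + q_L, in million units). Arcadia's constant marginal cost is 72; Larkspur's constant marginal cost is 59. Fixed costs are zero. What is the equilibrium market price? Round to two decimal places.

Arcadia's profit: π_A = (435 - 0.5Q)q_A - (72q_A). Setting ∂π_A/∂q_A = 0: 363 - q_A - (1/2)(q_L) = 0.
Larkspur's first-order condition: 376 - q_L - (1/2)(q_A) = 0.
Rearranging gives the reaction functions q_A = (363 - (1/2)q_L) and q_L = (376 - (1/2)q_A).
Substituting one into the other gives q_A = 700/3 and q_L = 778/3.
Total output Q = 1478/3, so price P = 435 - (1/2)·(1478/3) = 566/3.

188.67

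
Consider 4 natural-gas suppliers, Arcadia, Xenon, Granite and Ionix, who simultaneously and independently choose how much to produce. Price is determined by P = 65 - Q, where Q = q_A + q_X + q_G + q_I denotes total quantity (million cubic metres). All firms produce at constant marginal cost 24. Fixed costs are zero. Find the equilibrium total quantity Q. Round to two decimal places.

A representative firm's profit is π_i = q_i(65 - Q) - 24q_i.
First-order condition (treating rivals' output as given): 41 - 2q_i - Σ_{j≠i} q_j = 0.
With identical firms every q_j equals q_i, so Σ_{j≠i} q_j = 3q_i and 41 = 5q_i, giving q_i = 41/5.
Total output Q = 41/5 + 41/5 + 41/5 + 41/5 = 164/5.

32.80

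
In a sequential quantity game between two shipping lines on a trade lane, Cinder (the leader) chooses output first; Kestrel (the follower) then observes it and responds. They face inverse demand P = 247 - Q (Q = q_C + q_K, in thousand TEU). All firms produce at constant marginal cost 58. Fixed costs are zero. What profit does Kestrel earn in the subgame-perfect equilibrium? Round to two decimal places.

Solve by backward induction. Given q_C, the follower Kestrel maximises π_K = (247 - q_C - q_K)q_K - 58q_K.
∂π_K/∂q_K = 189 - q_C - 2q_K = 0 gives the reaction function q_K = (189 - q_C)/2.
The leader anticipates this reaction. Substituting into P = 247 - Q gives P = 305/2 - (1/2)q_C, so π_C = (305/2 - (1/2)q_C)q_C - 58q_C.
Leader FOC: 189/2 - q_C = 0, so q_C = 189/2.
Then q_K = (189 - 189/2)/2 = 189/4.
Price P = 247 - 567/4 = 421/4.
Kestrel's profit: (421/4 - 58)·(189/4) = 2232.5625.

2232.56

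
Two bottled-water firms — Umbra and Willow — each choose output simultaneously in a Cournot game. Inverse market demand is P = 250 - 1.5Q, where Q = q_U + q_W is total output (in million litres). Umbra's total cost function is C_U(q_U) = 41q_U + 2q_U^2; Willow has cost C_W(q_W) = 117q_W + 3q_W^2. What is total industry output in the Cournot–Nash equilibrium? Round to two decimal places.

37.84

Umbra's profit: π_U = (250 - 1.5Q)q_U - (41q_U + 2q_U²). Setting ∂π_U/∂q_U = 0: 209 - 7q_U - (3/2)(q_W) = 0.
Willow's first-order condition: 133 - 9q_W - (3/2)(q_U) = 0.
Best responses: q_U = (209 - (3/2)q_W)/7, q_W = (133 - (3/2)q_U)/9.
Substituting one into the other gives q_U = 27.6790 and q_W = 10.1646.
Total output Q = 27.6790 + 10.1646 = 37.8436.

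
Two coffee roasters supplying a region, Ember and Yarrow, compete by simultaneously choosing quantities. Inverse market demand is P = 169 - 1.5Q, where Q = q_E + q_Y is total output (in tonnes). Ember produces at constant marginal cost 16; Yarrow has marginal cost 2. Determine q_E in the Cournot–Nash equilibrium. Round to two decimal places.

30.89

Ember's profit: π_E = (169 - 1.5Q)q_E - (16q_E). Setting ∂π_E/∂q_E = 0: 153 - 3q_E - (3/2)(q_Y) = 0.
Yarrow's profit: π_Y = (169 - 1.5Q)q_Y - (2q_Y). Setting ∂π_Y/∂q_Y = 0: 167 - 3q_Y - (3/2)(q_E) = 0.
So q_E = (153 - (3/2)q_Y)/3 and q_Y = (167 - (3/2)q_E)/3.
Solving the pair: q_E = 278/9, q_Y = 362/9.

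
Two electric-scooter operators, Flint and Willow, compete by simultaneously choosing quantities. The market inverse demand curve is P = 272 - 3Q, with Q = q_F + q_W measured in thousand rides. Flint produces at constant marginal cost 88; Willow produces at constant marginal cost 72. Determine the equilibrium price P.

144

Flint's profit: π_F = (272 - 3Q)q_F - (88q_F). Setting ∂π_F/∂q_F = 0: 184 - 6q_F - 3(q_W) = 0.
Willow's profit: π_W = (272 - 3Q)q_W - (72q_W). Setting ∂π_W/∂q_W = 0: 200 - 6q_W - 3(q_F) = 0.
Best responses: q_F = (184 - 3q_W)/6, q_W = (200 - 3q_F)/6.
Substituting one into the other gives q_F = 56/3 and q_W = 24.
Total output Q = 128/3, so price P = 272 - 3·(128/3) = 144.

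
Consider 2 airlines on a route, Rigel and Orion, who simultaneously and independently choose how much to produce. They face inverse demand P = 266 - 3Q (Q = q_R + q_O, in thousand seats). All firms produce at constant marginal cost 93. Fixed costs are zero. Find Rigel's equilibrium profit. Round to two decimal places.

Each firm earns π_i = (266 - 3Q)q_i - 93q_i.
Setting ∂π_i/∂q_i = 0 with rivals' quantities fixed: 173 - 6q_i - 3q_j = 0.
By symmetry each firm produces the same amount; substituting q_j = q_i yields q_i = 173/9.
Price P = 266 - 3·(346/9) = 452/3.
Rigel's profit: (452/3 - 93)·(173/9) = 1108.4815.

1108.48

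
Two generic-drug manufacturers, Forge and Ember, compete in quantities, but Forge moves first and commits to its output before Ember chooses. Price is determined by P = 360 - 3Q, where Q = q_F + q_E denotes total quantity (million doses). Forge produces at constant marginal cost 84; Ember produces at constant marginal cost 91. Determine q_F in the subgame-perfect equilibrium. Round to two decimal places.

The follower Ember best-responds to any q_F: π_E = (360 - 3Q)q_E - 91q_E.
Setting the follower's marginal profit to zero, 269 - 3q_F - 6q_E = 0, i.e. q_E = (269 - 3q_F)/6.
The leader anticipates this reaction. Substituting into P = 360 - 3Q gives P = 451/2 - (3/2)q_F, so π_F = (451/2 - (3/2)q_F)q_F - 84q_F.
The leader's first-order condition 283/2 - 3q_F = 0 yields q_F = 283/6.
Then q_E = (269 - 3·(283/6))/6 = 85/4.

47.17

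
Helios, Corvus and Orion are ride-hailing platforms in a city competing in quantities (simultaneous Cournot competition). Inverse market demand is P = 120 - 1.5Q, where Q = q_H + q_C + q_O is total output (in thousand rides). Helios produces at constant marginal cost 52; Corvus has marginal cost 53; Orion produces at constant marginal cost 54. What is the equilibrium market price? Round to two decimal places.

Helios's profit: π_H = (120 - 1.5Q)q_H - (52q_H). Setting ∂π_H/∂q_H = 0: 68 - 3q_H - (3/2)(q_C + q_O) = 0.
Corvus's first-order condition: 67 - 3q_C - (3/2)(q_H + q_O) = 0.
Orion's first-order condition: 66 - 3q_O - (3/2)(q_H + q_C) = 0.
Summing all 3 equations gives 201 − 6Q = 0, hence Q = 67/2.
Back-substituting: q_H = (68 − 201/4)/(3/2) = 71/6, q_C = (67 − 201/4)/(3/2) = 67/6, q_O = (66 − 201/4)/(3/2) = 21/2.
Total output Q = 67/2, so price P = 120 - (3/2)·(67/2) = 279/4.

69.75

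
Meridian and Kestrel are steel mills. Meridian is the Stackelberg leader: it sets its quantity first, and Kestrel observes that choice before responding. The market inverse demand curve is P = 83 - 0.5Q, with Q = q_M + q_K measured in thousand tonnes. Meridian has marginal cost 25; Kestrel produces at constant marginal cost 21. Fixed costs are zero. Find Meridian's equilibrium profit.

729

The follower Kestrel best-responds to any q_M: π_K = (83 - 0.5Q)q_K - 21q_K.
Follower FOC: 62 - (1/2)q_M - q_K = 0, so q_K(q_M) = (62 - (1/2)q_M).
Meridian substitutes q_K(q_M) into its own profit: π_M = q_M(83 - (1/2)q_M - (62 - (1/2)q_M)/2) - 25q_M = (52 - (1/4)q_M)q_M - 25q_M.
The leader's first-order condition 27 - (1/2)q_M = 0 yields q_M = 54.
Then q_K = (62 - (1/2)·54) = 35.
Price P = 83 - (1/2)·89 = 77/2.
Meridian's profit: (77/2 - 25)·54 = 729.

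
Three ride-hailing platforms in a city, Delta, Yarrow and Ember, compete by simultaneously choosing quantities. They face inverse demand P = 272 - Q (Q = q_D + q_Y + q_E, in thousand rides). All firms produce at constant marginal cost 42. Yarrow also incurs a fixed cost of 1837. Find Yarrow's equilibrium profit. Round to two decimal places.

Each firm earns π_i = (272 - Q)q_i - 42q_i.
First-order condition (treating rivals' output as given): 230 - 2q_i - Σ_{j≠i} q_j = 0.
By symmetry each firm produces the same amount; substituting Σ_{j≠i} q_j = 2q_i yields q_i = 230/4 = 115/2.
Price P = 272 - 345/2 = 199/2.
Yarrow's profit: (199/2 - 42)·(115/2) - 1837 = 1469.2500.

1469.25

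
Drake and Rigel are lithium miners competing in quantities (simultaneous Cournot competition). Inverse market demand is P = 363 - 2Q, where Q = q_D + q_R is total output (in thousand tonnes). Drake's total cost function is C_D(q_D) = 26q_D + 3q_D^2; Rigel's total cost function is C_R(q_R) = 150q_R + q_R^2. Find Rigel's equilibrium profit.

2028

Drake's profit: π_D = (363 - 2Q)q_D - (26q_D + 3q_D²). Setting ∂π_D/∂q_D = 0: 337 - 10q_D - 2(q_R) = 0.
Rigel's profit: π_R = (363 - 2Q)q_R - (150q_R + q_R²). Setting ∂π_R/∂q_R = 0: 213 - 6q_R - 2(q_D) = 0.
Rearranging gives the reaction functions q_D = (337 - 2q_R)/10 and q_R = (213 - 2q_D)/6.
Substituting one into the other gives q_D = 57/2 and q_R = 26.
Price P = 363 - 2·(109/2) = 254.
Rigel's profit: 254·26 - 150·26 - 26² = 2028.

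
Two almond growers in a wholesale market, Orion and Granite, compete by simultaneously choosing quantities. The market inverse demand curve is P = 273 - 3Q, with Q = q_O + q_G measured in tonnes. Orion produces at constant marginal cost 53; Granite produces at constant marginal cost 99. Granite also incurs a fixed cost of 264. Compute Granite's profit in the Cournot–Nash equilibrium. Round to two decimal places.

342.81

Orion's profit: π_O = (273 - 3Q)q_O - (53q_O). Setting ∂π_O/∂q_O = 0: 220 - 6q_O - 3(q_G) = 0.
Granite's first-order condition: 174 - 6q_G - 3(q_O) = 0.
So q_O = (220 - 3q_G)/6 and q_G = (174 - 3q_O)/6.
Substituting one into the other gives q_O = 266/9 and q_G = 128/9.
Price P = 273 - 3·(394/9) = 425/3.
Granite's profit: (425/3 - 99)·(128/9) - 264 = 342.8148.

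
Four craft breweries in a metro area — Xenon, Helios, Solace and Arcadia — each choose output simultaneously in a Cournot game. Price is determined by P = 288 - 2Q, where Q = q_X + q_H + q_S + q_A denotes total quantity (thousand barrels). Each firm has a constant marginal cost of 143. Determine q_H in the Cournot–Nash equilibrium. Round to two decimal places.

14.50

A representative firm's profit is π_i = q_i(288 - 2Q) - 143q_i.
Setting ∂π_i/∂q_i = 0 with rivals' quantities fixed: 145 - 4q_i - 2·Σ_{j≠i} q_j = 0.
By symmetry each firm produces the same amount; substituting Σ_{j≠i} q_j = 3q_i yields q_i = 145/10 = 29/2.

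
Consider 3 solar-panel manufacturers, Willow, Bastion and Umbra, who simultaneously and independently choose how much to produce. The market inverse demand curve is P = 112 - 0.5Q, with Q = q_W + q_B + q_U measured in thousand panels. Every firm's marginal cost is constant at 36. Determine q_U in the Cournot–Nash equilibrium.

38

A representative firm's profit is π_i = q_i(112 - 0.5Q) - 36q_i.
First-order condition (treating rivals' output as given): 76 - q_i - (1/2)·Σ_{j≠i} q_j = 0.
By symmetry each firm produces the same amount; substituting Σ_{j≠i} q_j = 2q_i yields q_i = 76/2 = 38.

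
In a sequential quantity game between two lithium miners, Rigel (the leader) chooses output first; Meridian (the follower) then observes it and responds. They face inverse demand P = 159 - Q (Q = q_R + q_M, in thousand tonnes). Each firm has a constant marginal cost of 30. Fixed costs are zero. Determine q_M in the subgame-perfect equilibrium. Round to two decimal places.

32.25

Solve by backward induction. Given q_R, the follower Meridian maximises π_M = (159 - q_R - q_M)q_M - 30q_M.
∂π_M/∂q_M = 129 - q_R - 2q_M = 0 gives the reaction function q_M = (129 - q_R)/2.
The leader anticipates this reaction. Substituting into P = 159 - Q gives P = 189/2 - (1/2)q_R, so π_R = (189/2 - (1/2)q_R)q_R - 30q_R.
Leader FOC: 129/2 - q_R = 0, so q_R = 129/2.
Then q_M = (129 - 129/2)/2 = 129/4.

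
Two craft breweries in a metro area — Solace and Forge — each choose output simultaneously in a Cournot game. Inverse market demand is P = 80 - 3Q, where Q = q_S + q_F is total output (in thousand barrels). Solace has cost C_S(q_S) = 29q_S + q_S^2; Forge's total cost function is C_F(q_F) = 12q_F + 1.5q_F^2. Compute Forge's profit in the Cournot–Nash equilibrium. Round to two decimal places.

Solace's profit: π_S = (80 - 3Q)q_S - (29q_S + q_S²). Setting ∂π_S/∂q_S = 0: 51 - 8q_S - 3(q_F) = 0.
Forge's profit: π_F = (80 - 3Q)q_F - (12q_F + (3/2)q_F²). Setting ∂π_F/∂q_F = 0: 68 - 9q_F - 3(q_S) = 0.
Best responses: q_S = (51 - 3q_F)/8, q_F = (68 - 3q_S)/9.
Substituting one into the other gives q_S = 85/21 and q_F = 391/63.
Price P = 80 - 3·(646/63) = 1034/21.
Forge's profit: (1034/21)·(391/63) - 12·(391/63) - (3/2)(391/63)² = 173.3345.

173.33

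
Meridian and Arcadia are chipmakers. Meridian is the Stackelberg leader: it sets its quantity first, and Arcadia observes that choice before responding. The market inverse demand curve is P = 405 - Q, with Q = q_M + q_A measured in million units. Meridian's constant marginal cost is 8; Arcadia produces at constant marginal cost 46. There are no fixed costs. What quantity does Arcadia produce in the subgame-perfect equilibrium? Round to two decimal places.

70.75

Solve by backward induction. Given q_M, the follower Arcadia maximises π_A = (405 - q_M - q_A)q_A - 46q_A.
∂π_A/∂q_A = 359 - q_M - 2q_A = 0 gives the reaction function q_A = (359 - q_M)/2.
Meridian substitutes q_A(q_M) into its own profit: π_M = q_M(405 - q_M - (359 - q_M)/2) - 8q_M = (451/2 - (1/2)q_M)q_M - 8q_M.
The leader's first-order condition 435/2 - q_M = 0 yields q_M = 435/2.
Then q_A = (359 - 435/2)/2 = 283/4.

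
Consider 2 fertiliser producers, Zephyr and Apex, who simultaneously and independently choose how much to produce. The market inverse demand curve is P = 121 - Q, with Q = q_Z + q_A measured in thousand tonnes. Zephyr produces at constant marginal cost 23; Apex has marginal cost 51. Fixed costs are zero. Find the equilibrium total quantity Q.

56

Zephyr's profit: π_Z = (121 - Q)q_Z - (23q_Z). Setting ∂π_Z/∂q_Z = 0: 98 - 2q_Z - (q_A) = 0.
Apex's first-order condition: 70 - 2q_A - (q_Z) = 0.
Rearranging gives the reaction functions q_Z = (98 - q_A)/2 and q_A = (70 - q_Z)/2.
Solving the pair: q_Z = 42, q_A = 14.
Total output Q = 42 + 14 = 56.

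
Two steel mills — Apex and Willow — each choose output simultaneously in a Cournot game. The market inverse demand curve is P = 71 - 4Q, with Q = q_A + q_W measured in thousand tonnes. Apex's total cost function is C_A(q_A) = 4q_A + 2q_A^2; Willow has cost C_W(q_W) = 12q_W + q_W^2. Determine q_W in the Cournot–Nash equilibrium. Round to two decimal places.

Apex's profit: π_A = (71 - 4Q)q_A - (4q_A + 2q_A²). Setting ∂π_A/∂q_A = 0: 67 - 12q_A - 4(q_W) = 0.
Willow's profit: π_W = (71 - 4Q)q_W - (12q_W + q_W²). Setting ∂π_W/∂q_W = 0: 59 - 10q_W - 4(q_A) = 0.
So q_A = (67 - 4q_W)/12 and q_W = (59 - 4q_A)/10.
Substituting one into the other gives q_A = 217/52 and q_W = 55/13.

4.23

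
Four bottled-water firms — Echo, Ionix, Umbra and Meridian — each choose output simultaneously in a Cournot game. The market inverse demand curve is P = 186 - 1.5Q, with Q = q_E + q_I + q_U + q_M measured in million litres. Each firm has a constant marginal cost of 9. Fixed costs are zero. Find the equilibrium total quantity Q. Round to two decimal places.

94.40

A representative firm's profit is π_i = q_i(186 - 1.5Q) - 9q_i.
First-order condition (treating rivals' output as given): 177 - 3q_i - (3/2)·Σ_{j≠i} q_j = 0.
With identical firms every q_j equals q_i, so Σ_{j≠i} q_j = 3q_i and 177 = (15/2)q_i, giving q_i = 118/5.
Total output Q = 118/5 + 118/5 + 118/5 + 118/5 = 472/5.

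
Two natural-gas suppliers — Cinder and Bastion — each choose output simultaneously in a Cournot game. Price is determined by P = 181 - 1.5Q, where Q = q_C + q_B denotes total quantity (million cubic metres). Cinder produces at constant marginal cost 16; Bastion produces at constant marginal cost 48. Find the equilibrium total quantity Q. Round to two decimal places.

Cinder's profit: π_C = (181 - 1.5Q)q_C - (16q_C). Setting ∂π_C/∂q_C = 0: 165 - 3q_C - (3/2)(q_B) = 0.
Bastion's profit: π_B = (181 - 1.5Q)q_B - (48q_B). Setting ∂π_B/∂q_B = 0: 133 - 3q_B - (3/2)(q_C) = 0.
Rearranging gives the reaction functions q_C = (165 - (3/2)q_B)/3 and q_B = (133 - (3/2)q_C)/3.
Solving the pair: q_C = 394/9, q_B = 202/9.
Total output Q = 394/9 + 202/9 = 596/9.

66.22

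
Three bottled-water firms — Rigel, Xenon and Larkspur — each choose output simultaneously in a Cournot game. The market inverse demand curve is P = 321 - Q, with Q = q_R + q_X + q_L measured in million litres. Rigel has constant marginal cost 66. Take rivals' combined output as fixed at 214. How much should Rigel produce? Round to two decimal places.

With rivals' combined output fixed at 214, Rigel's profit is π_R = (321 - 214 - q_R)q_R - (66q_R) = (107 - q_R)q_R - (66q_R).
∂π_R/∂q_R = 41 - 2q_R = 0, so q_R = 41/2.

20.50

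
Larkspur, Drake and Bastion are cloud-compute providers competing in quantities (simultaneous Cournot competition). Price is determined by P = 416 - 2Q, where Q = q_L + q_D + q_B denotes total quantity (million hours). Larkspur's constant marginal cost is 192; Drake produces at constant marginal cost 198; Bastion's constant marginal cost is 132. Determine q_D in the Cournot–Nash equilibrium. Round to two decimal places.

Larkspur's profit: π_L = (416 - 2Q)q_L - (192q_L). Setting ∂π_L/∂q_L = 0: 224 - 4q_L - 2(q_D + q_B) = 0.
Drake's profit: π_D = (416 - 2Q)q_D - (198q_D). Setting ∂π_D/∂q_D = 0: 218 - 4q_D - 2(q_L + q_B) = 0.
Bastion's profit: π_B = (416 - 2Q)q_B - (132q_B). Setting ∂π_B/∂q_B = 0: 284 - 4q_B - 2(q_L + q_D) = 0.
Adding the 3 first-order conditions: 726 − 8Q = 0, so Q = 363/4.
Back-substituting: q_L = (224 − 363/2)/2 = 85/4, q_D = (218 − 363/2)/2 = 73/4, q_B = (284 − 363/2)/2 = 205/4.

18.25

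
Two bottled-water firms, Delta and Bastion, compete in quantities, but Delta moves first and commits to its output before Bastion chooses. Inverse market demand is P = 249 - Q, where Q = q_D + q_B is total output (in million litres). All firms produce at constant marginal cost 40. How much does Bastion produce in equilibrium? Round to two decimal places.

52.25

The follower Bastion best-responds to any q_D: π_B = (249 - Q)q_B - 40q_B.
Setting the follower's marginal profit to zero, 209 - q_D - 2q_B = 0, i.e. q_B = (209 - q_D)/2.
The leader anticipates this reaction. Substituting into P = 249 - Q gives P = 289/2 - (1/2)q_D, so π_D = (289/2 - (1/2)q_D)q_D - 40q_D.
Leader FOC: 209/2 - q_D = 0, so q_D = 209/2.
Then q_B = (209 - 209/2)/2 = 209/4.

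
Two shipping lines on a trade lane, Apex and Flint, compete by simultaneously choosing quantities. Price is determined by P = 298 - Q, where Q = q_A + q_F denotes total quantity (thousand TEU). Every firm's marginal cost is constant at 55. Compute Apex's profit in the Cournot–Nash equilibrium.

Each firm earns π_i = (298 - Q)q_i - 55q_i.
First-order condition (treating rivals' output as given): 243 - 2q_i - q_j = 0.
By symmetry each firm produces the same amount; substituting q_j = q_i yields q_i = 243/3 = 81.
Price P = 298 - 162 = 136.
Apex's profit: (136 - 55)·81 = 6561.

6561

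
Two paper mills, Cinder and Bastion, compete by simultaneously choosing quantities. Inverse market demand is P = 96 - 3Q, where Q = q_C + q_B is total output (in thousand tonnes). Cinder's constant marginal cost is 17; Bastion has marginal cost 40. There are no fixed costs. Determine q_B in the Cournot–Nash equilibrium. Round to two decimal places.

3.67

Cinder's profit: π_C = (96 - 3Q)q_C - (17q_C). Setting ∂π_C/∂q_C = 0: 79 - 6q_C - 3(q_B) = 0.
Bastion's profit: π_B = (96 - 3Q)q_B - (40q_B). Setting ∂π_B/∂q_B = 0: 56 - 6q_B - 3(q_C) = 0.
Best responses: q_C = (79 - 3q_B)/6, q_B = (56 - 3q_C)/6.
Solving the pair: q_C = 34/3, q_B = 11/3.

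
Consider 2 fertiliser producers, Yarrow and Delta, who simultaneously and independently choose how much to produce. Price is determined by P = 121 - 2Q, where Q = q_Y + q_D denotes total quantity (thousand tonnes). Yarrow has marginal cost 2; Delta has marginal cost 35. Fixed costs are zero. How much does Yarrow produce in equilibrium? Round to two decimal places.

Yarrow's profit: π_Y = (121 - 2Q)q_Y - (2q_Y). Setting ∂π_Y/∂q_Y = 0: 119 - 4q_Y - 2(q_D) = 0.
Delta's profit: π_D = (121 - 2Q)q_D - (35q_D). Setting ∂π_D/∂q_D = 0: 86 - 4q_D - 2(q_Y) = 0.
Rearranging gives the reaction functions q_Y = (119 - 2q_D)/4 and q_D = (86 - 2q_Y)/4.
Substituting one into the other gives q_Y = 76/3 and q_D = 53/6.

25.33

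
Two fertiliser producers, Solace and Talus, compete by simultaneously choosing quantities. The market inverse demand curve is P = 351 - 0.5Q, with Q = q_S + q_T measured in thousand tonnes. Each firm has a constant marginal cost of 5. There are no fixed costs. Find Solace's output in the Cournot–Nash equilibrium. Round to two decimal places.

Each firm earns π_i = (351 - 0.5Q)q_i - 5q_i.
Setting ∂π_i/∂q_i = 0 with rivals' quantities fixed: 346 - q_i - (1/2)q_j = 0.
With identical firms every q_j equals q_i, so q_j = q_i and 346 = (3/2)q_i, giving q_i = 692/3.

230.67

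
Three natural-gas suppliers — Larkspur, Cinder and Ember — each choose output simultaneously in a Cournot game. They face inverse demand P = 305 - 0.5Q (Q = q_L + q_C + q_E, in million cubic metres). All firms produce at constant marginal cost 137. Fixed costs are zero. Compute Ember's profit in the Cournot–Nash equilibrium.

3528

A representative firm's profit is π_i = q_i(305 - 0.5Q) - 137q_i.
Setting ∂π_i/∂q_i = 0 with rivals' quantities fixed: 168 - q_i - (1/2)·Σ_{j≠i} q_j = 0.
With identical firms every q_j equals q_i, so Σ_{j≠i} q_j = 2q_i and 168 = 2q_i, giving q_i = 84.
Price P = 305 - (1/2)·252 = 179.
Ember's profit: (179 - 137)·84 = 3528.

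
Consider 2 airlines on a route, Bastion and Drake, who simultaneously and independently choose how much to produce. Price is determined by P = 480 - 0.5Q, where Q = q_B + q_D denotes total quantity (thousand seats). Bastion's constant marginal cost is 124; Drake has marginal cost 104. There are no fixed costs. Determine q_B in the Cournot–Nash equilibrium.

224

Bastion's profit: π_B = (480 - 0.5Q)q_B - (124q_B). Setting ∂π_B/∂q_B = 0: 356 - q_B - (1/2)(q_D) = 0.
Drake's profit: π_D = (480 - 0.5Q)q_D - (104q_D). Setting ∂π_D/∂q_D = 0: 376 - q_D - (1/2)(q_B) = 0.
Rearranging gives the reaction functions q_B = (356 - (1/2)q_D) and q_D = (376 - (1/2)q_B).
Solving the pair: q_B = 224, q_D = 264.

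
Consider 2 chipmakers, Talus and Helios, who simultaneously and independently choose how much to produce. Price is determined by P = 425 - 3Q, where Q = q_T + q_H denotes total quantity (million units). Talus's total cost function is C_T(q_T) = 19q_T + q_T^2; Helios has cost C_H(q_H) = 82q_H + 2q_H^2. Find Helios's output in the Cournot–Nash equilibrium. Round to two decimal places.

21.49

Talus's profit: π_T = (425 - 3Q)q_T - (19q_T + q_T²). Setting ∂π_T/∂q_T = 0: 406 - 8q_T - 3(q_H) = 0.
Helios's first-order condition: 343 - 10q_H - 3(q_T) = 0.
So q_T = (406 - 3q_H)/8 and q_H = (343 - 3q_T)/10.
Substituting one into the other gives q_T = 42.6901 and q_H = 1526/71.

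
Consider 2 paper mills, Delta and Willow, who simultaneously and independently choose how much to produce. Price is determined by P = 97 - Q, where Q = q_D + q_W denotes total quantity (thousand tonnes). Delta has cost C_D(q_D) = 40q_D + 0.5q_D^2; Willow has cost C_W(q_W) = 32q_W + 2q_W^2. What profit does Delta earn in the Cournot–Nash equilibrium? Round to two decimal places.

Delta's profit: π_D = (97 - Q)q_D - (40q_D + (1/2)q_D²). Setting ∂π_D/∂q_D = 0: 57 - 3q_D - (q_W) = 0.
Willow's first-order condition: 65 - 6q_W - (q_D) = 0.
Rearranging gives the reaction functions q_D = (57 - q_W)/3 and q_W = (65 - q_D)/6.
Solving the pair: q_D = 277/17, q_W = 138/17.
Price P = 97 - 415/17 = 1234/17.
Delta's profit: (1234/17)·(277/17) - 40·(277/17) - (1/2)(277/17)² = 398.2474.

398.25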